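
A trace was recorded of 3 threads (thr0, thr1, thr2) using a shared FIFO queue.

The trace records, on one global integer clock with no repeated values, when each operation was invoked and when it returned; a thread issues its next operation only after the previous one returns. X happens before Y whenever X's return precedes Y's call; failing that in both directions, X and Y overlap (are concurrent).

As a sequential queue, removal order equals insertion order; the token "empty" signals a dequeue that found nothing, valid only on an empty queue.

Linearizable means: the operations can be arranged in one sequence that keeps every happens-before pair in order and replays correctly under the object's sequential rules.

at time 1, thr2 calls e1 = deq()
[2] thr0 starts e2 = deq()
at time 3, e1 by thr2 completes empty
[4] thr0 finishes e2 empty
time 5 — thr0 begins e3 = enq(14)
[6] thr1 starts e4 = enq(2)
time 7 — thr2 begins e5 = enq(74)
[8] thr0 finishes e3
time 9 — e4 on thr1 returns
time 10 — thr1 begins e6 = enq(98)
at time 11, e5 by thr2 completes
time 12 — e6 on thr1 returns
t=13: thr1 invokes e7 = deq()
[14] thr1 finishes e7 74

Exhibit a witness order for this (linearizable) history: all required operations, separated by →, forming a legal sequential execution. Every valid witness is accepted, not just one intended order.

step 1: e1 deq() → empty — queue <>
step 2: e2 deq() → empty — queue <>
step 3: e5 enq(74) — queue <74>
step 4: e3 enq(14) — queue <74,14>
step 5: e4 enq(2) — queue <74,14,2>
step 6: e6 enq(98) — queue <74,14,2,98>
step 7: e7 deq() → 74 — queue <14,2,98>

e1 → e2 → e5 → e3 → e4 → e6 → e7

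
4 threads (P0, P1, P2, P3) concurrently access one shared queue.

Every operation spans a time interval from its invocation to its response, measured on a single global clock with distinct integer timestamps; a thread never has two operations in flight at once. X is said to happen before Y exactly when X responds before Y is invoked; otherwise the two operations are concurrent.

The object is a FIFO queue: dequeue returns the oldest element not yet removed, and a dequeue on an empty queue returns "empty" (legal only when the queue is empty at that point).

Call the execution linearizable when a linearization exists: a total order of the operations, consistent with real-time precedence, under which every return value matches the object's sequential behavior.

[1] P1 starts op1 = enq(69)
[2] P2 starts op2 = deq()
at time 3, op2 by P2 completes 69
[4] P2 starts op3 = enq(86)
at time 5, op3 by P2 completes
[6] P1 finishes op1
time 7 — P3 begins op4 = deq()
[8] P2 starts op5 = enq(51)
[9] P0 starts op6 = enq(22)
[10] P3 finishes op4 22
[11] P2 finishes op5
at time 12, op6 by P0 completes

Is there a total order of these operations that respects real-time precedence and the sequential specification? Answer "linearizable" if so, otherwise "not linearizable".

prefix check: 1..9 passes, 1..10 fails once op4's time-10 response joins
checked exhaustively: 3 real-time-consistent orders of 4 completed operations, zero legal queue replays
completion choices over the 2 pending operations (op5, op6) were checked; none helps
for example op1, op2, op3, op4 (pending dropped) fails at step 4: op4 deq() → 22 is not legal there
for example op2, op1, op3, op4 (pending dropped) fails at step 1: op2 deq() → 69 is not legal there

not linearizable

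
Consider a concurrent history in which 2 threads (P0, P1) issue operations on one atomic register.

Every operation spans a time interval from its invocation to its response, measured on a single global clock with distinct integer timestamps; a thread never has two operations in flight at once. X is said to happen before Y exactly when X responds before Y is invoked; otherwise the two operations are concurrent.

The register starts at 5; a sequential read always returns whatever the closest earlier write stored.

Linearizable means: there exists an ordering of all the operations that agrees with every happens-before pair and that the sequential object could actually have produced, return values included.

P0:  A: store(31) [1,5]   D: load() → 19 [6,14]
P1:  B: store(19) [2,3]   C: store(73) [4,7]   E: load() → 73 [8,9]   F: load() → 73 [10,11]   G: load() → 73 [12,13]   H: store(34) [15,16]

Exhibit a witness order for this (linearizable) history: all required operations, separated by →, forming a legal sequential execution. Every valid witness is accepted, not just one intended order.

step 1: A store(31) — value 31
step 2: B store(19) — value 19
step 3: D load() → 19 — value 19
step 4: C store(73) — value 73
step 5: E load() → 73 — value 73
step 6: F load() → 73 — value 73
step 7: G load() → 73 — value 73
step 8: H store(34) — value 34

A → B → D → C → E → F → G → H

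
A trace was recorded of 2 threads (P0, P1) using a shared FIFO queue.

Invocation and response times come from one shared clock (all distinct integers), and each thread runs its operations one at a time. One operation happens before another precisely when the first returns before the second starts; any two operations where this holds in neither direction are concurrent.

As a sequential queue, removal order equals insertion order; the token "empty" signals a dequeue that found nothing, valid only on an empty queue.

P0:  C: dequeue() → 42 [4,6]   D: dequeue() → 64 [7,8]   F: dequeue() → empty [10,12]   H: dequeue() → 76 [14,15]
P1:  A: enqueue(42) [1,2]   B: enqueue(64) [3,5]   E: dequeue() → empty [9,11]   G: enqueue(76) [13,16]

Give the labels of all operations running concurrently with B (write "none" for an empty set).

C

B runs from 3 to 5; window-overlapping ops are concurrent
A [1,2]: before
C [4,6]: concurrent
D [7,8]: after
E [9,11]: after
F [10,12]: after
G [13,16]: after
H [14,15]: after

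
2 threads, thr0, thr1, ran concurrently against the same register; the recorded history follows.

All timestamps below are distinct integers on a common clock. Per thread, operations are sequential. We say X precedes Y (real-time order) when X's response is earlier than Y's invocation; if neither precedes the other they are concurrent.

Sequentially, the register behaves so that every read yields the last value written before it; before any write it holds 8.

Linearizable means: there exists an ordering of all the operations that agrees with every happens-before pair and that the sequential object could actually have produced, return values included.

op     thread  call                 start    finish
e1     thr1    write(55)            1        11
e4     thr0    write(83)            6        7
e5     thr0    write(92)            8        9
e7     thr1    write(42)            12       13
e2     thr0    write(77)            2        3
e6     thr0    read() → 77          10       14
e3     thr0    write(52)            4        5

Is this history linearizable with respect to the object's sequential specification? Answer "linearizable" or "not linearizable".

not linearizable

through event 13 a valid linearization exists; event 14 (e6 responding at time 14) ends that
checked exhaustively: 11 real-time-consistent orders of 7 completed operations, zero legal register replays
e.g. e1, e2, e3, e4, e5, e6, e7: illegal at step 6, since e6 read() → 77 cannot apply there
e.g. e1, e2, e3, e4, e5, e7, e6: illegal at step 7, since e6 read() → 77 cannot apply there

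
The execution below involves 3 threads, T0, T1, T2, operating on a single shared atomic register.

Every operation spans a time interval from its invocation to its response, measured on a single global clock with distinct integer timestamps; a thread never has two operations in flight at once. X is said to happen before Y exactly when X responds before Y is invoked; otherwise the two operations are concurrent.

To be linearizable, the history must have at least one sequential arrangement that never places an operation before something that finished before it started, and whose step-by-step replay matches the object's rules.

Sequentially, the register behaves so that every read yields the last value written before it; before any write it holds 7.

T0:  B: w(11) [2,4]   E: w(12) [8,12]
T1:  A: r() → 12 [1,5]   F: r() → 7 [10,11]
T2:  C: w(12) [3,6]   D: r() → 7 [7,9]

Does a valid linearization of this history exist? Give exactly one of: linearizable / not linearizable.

through event 8 a valid linearization exists; event 9 (D responding at time 9) ends that
real-time-consistent orders of the 4 completed operations: 6 — all fail the atomic register replay
including or dropping the 1 pending operation (E) in any combination fails
one such order, A, B, C, D (pending dropped), breaks at step 1 where A r() → 12 is illegal
one such order, A, C, B, D (pending dropped), breaks at step 1 where A r() → 12 is illegal

not linearizable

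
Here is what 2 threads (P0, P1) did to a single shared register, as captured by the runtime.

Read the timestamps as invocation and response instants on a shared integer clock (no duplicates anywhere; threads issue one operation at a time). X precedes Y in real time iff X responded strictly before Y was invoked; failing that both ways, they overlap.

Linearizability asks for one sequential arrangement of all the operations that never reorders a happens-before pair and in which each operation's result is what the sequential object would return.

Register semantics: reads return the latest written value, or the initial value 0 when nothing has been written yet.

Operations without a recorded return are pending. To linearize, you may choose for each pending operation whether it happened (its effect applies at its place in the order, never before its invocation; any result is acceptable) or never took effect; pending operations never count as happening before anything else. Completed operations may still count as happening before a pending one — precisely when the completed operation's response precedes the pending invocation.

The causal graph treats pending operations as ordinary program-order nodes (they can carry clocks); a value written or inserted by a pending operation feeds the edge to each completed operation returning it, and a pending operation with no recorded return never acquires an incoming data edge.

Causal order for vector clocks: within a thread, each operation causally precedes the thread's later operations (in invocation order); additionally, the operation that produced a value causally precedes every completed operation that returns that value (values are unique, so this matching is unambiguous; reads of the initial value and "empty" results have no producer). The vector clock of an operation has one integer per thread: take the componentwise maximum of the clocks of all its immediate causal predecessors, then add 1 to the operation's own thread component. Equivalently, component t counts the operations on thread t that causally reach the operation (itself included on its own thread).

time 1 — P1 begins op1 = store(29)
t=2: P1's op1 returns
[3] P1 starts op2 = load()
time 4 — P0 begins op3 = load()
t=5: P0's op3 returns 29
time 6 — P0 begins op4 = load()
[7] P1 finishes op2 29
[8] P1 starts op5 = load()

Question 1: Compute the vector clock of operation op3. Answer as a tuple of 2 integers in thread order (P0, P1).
VC(op1, invoked at 1): no causal predecessors; +1 on P1 → (0, 1)
op2, invoked 3, takes VC(op1)=(0, 1) under max, adds 1 for P1 → (0, 2)
op3, invoked 4, takes VC(op1)=(0, 1) under max, adds 1 for P0 → (1, 1)
op5, invoked 8, takes VC(op2)=(0, 2) under max, adds 1 for P1 → (0, 3)
op4, invoked 6, takes VC(op3)=(1, 1) under max, adds 1 for P0 → (2, 1)
target: VC(op3) = (1, 1)

(1, 1)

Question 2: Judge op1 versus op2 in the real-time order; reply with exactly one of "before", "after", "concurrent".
op1 spans [1,2], op2 spans [3,7]
resp(op1)=2 < inv(op2)=3

before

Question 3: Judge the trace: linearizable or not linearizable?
witness order: op1, op2, op3
after step 1 (op1 store(29)): value 29
after step 2 (op2 load() → 29): value 29
after step 3 (op3 load() → 29): value 29

linearizable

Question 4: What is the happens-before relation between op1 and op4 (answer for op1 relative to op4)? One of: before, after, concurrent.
op1 spans [1,2], op4 spans [6,…)
resp(op1)=2 < inv(op4)=6

before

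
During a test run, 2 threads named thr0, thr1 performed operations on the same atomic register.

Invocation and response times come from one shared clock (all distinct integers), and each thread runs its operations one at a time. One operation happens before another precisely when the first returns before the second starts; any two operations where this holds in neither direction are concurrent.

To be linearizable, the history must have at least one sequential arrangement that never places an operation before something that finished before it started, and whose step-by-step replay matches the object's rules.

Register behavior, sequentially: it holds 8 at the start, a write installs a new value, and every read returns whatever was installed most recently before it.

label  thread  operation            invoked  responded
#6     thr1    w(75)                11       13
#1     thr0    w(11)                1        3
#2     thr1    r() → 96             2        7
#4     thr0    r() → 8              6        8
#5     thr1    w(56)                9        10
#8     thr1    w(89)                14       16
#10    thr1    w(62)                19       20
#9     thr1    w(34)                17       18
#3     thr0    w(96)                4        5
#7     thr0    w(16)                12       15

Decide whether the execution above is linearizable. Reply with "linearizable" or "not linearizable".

already the first 8 events (up to #4's response at time 8) admit no linearization; the first 7 still do
all 4 real-time-respecting orders fail — 4 completed atomic register operations, no legal replay
sample order #1, #2, #3, #4 stalls at step 2 — #2 r() → 96 has no legal effect
sample order #1, #3, #2, #4 stalls at step 4 — #4 r() → 8 has no legal effect

not linearizable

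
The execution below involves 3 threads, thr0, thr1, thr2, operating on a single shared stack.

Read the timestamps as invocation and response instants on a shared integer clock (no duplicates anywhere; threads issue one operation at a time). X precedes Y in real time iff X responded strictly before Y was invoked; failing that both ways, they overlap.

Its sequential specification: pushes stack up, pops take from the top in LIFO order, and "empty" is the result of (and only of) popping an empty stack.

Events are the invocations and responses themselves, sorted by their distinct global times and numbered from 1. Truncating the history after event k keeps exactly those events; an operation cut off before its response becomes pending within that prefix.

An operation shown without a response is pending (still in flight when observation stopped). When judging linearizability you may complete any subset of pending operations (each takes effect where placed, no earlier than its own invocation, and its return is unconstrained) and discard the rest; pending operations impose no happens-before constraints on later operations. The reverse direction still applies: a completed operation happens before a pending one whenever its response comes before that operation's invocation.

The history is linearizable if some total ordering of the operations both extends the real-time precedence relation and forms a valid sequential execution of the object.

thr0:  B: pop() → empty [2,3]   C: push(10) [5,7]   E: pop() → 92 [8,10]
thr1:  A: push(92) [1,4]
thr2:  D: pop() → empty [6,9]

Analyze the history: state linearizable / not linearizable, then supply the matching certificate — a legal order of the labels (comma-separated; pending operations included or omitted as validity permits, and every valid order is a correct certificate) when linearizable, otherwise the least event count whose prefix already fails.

not linearizable — minimal violating prefix: 9 events

cut after 8 events: linearizable; cut after 9 events (D responds, time 9): not linearizable
real-time-consistent orders of the 4 completed operations: 4 — all fail the stack replay
completion choices over the 1 pending operation (E) were checked; none helps
for example A, B, C, D (pending dropped) fails at step 2: B pop() → empty is not legal there
for example A, B, D, C (pending dropped) fails at step 2: B pop() → empty is not legal there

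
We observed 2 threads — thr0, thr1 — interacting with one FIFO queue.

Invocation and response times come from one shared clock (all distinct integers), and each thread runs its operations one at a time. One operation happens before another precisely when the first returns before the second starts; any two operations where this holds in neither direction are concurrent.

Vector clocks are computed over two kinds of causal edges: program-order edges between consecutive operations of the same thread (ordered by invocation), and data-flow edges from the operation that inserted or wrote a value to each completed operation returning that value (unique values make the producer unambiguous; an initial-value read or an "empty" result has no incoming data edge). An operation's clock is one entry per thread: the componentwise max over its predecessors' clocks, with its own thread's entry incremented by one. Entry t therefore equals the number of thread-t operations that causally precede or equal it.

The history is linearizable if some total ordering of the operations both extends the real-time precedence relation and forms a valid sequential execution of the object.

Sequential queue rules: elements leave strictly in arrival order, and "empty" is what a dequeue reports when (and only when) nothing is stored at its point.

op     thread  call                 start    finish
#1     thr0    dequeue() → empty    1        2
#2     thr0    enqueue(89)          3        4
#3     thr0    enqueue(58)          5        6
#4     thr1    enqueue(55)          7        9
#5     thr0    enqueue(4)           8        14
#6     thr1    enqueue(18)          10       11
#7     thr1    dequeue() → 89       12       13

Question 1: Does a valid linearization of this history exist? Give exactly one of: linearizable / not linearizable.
linearizable

a witness: #1, #2, #3, #4, #5, #6, #7
step 1: #1 dequeue() → empty — queue <>
step 2: #2 enqueue(89) — queue <89>
step 3: #3 enqueue(58) — queue <89,58>
step 4: #4 enqueue(55) — queue <89,58,55>
step 5: #5 enqueue(4) — queue <89,58,55,4>
step 6: #6 enqueue(18) — queue <89,58,55,4,18>
step 7: #7 dequeue() → 89 — queue <58,55,4,18>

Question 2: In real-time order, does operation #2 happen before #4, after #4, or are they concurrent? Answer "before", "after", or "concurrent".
before

#2 spans [3,4], #4 spans [7,9]
resp(#2)=4 < inv(#4)=7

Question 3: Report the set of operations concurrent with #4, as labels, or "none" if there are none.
#5

#4 spans [7,9]; an op avoiding the whole window 7..9 is ordered, any other is concurrent
#1 [1,2]: before
#2 [3,4]: before
#3 [5,6]: before
#5 [8,14]: concurrent
#6 [10,11]: after
#7 [12,13]: after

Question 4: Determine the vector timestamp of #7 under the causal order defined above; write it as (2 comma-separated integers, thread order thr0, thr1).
(2, 3)

no predecessors for #4 (invoked 7): thr1 increments from zero → (0, 1)
no predecessors for #1 (invoked 1): thr0 increments from zero → (1, 0)
merge at #6 (invoked 10): VC(#4)=(0, 1), own-thread bump on thr1 → (0, 2)
merge at #2 (invoked 3): VC(#1)=(1, 0), own-thread bump on thr0 → (2, 0)
merge at #3 (invoked 5): VC(#2)=(2, 0), own-thread bump on thr0 → (3, 0)
merge at #5 (invoked 8): VC(#3)=(3, 0), own-thread bump on thr0 → (4, 0)
merge at #7 (invoked 12): VC(#2)=(2, 0), VC(#6)=(0, 2), own-thread bump on thr1 → (2, 3)
target: VC(#7) = (2, 3)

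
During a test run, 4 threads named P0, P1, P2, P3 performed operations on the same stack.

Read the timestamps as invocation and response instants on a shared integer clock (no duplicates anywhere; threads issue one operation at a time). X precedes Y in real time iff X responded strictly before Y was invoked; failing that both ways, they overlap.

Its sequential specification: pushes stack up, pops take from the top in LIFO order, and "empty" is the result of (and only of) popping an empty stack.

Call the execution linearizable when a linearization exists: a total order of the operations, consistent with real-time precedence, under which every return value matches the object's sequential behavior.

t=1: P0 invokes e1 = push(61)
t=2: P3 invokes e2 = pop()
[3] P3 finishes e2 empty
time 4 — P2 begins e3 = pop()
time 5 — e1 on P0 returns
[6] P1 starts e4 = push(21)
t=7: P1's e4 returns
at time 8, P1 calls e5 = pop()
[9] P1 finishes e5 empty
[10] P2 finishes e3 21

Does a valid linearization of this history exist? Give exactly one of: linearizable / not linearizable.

events 1..8 are fine; event 9 — the response of e5 at time 9 — makes the prefix non-linearizable
real-time-consistent orders of the 4 completed operations: 2 — all fail the stack replay
including or dropping the 1 pending operation (e3) in any combination fails
for example e1, e2, e4, e5 (pending dropped) fails at step 2: e2 pop() → empty is not legal there
for example e2, e1, e4, e5 (pending dropped) fails at step 4: e5 pop() → empty is not legal there

not linearizable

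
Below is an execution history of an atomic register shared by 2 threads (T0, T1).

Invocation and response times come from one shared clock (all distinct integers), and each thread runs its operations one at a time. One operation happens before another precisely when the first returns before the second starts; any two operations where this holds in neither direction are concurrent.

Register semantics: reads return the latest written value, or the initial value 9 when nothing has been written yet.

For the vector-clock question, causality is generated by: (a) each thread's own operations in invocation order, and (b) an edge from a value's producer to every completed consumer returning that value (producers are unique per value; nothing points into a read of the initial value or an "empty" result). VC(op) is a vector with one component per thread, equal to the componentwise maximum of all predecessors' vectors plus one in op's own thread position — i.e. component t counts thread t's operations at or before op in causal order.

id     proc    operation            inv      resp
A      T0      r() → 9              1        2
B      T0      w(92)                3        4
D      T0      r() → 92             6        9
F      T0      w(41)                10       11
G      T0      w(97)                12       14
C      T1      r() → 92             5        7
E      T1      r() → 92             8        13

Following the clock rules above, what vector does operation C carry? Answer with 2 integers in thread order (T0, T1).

A, invoked 1, has no incoming edges; only T0's bump applies → (1, 0)
VC(B, invoked at 3): max of VC(A)=(1, 0), then +1 on thread T0 → (2, 0)
VC(C, invoked at 5): max of VC(B)=(2, 0), then +1 on thread T1 → (2, 1)
VC(D, invoked at 6): max of VC(B)=(2, 0), then +1 on thread T0 → (3, 0)
VC(E, invoked at 8): max of VC(B)=(2, 0), VC(C)=(2, 1), then +1 on thread T1 → (2, 2)
VC(F, invoked at 10): max of VC(D)=(3, 0), then +1 on thread T0 → (4, 0)
VC(G, invoked at 12): max of VC(F)=(4, 0), then +1 on thread T0 → (5, 0)
target: VC(C) = (2, 1)

(2, 1)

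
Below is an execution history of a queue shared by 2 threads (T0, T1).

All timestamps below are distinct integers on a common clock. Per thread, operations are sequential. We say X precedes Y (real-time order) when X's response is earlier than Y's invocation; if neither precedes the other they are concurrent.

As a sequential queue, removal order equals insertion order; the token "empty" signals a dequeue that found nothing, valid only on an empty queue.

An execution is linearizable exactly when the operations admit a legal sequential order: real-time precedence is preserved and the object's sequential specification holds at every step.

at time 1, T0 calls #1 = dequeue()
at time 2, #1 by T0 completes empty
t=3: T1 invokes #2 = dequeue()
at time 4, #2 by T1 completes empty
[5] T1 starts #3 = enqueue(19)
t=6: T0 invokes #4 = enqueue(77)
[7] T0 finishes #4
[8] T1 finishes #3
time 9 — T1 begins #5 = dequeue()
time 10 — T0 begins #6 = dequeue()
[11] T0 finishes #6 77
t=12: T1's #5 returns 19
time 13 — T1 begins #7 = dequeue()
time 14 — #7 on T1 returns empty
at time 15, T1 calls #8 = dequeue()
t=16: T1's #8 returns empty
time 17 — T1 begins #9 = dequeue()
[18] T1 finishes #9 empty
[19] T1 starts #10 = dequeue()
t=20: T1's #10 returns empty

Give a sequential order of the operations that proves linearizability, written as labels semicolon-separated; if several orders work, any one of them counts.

step 1: #1 dequeue() → empty — queue <>
step 2: #2 dequeue() → empty — queue <>
step 3: #3 enqueue(19) — queue <19>
step 4: #4 enqueue(77) — queue <19,77>
step 5: #5 dequeue() → 19 — queue <77>
step 6: #6 dequeue() → 77 — queue <>
step 7: #7 dequeue() → empty — queue <>
step 8: #8 dequeue() → empty — queue <>
step 9: #9 dequeue() → empty — queue <>
step 10: #10 dequeue() → empty — queue <>

#1; #2; #3; #4; #5; #6; #7; #8; #9; #10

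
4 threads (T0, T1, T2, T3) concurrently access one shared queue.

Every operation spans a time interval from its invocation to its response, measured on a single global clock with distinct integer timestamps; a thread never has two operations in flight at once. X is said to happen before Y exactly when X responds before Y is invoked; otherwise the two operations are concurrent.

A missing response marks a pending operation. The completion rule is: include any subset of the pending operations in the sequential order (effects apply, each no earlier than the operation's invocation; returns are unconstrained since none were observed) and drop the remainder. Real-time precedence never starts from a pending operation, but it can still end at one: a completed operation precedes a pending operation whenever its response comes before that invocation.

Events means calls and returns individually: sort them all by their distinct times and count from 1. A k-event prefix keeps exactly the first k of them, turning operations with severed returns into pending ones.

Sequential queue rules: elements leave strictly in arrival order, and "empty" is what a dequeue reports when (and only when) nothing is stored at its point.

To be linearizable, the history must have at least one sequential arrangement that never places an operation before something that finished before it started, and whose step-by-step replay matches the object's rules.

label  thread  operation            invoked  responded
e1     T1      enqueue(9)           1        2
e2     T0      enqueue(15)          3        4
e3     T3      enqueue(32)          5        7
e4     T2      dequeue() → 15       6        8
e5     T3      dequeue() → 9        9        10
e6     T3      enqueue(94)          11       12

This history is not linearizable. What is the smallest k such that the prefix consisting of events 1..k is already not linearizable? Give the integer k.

events 1..7 are linearizable; a witness order is e1, e2, e3:
after step 1 (e1 enqueue(9)): queue <9>
after step 2 (e2 enqueue(15)): queue <9,15>
after step 3 (e3 enqueue(32)): queue <9,15,32>
adding event 8 (e4 responds at 8) leaves no legal real-time order
sample order e1, e2, e3, e4 stalls at step 4 — e4 dequeue() → 15 has no legal effect
sample order e1, e2, e4, e3 stalls at step 3 — e4 dequeue() → 15 has no legal effect

8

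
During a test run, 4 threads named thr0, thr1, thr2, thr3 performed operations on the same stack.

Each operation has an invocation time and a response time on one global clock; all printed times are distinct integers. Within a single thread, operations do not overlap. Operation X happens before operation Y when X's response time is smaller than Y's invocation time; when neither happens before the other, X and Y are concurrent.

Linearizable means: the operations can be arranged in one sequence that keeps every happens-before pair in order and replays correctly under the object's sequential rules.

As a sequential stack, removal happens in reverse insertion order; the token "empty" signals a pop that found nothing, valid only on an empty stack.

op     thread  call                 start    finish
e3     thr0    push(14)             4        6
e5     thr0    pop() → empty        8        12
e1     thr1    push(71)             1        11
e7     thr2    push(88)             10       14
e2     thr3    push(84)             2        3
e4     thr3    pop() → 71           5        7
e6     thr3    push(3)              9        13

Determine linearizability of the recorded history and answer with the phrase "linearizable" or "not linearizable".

not linearizable

cut after 11 events: linearizable; cut after 12 events (e5 responds, time 12): not linearizable
the 5 completed operations admit 10 real-time orders; each fails the stack replay
include/drop combinations of the 2 pending operations (e6, e7) were all tried; none helps
for example e1, e2, e3, e4, e5 (pending dropped) fails at step 4: e4 pop() → 71 is not legal there
for example e1, e2, e4, e3, e5 (pending dropped) fails at step 3: e4 pop() → 71 is not legal there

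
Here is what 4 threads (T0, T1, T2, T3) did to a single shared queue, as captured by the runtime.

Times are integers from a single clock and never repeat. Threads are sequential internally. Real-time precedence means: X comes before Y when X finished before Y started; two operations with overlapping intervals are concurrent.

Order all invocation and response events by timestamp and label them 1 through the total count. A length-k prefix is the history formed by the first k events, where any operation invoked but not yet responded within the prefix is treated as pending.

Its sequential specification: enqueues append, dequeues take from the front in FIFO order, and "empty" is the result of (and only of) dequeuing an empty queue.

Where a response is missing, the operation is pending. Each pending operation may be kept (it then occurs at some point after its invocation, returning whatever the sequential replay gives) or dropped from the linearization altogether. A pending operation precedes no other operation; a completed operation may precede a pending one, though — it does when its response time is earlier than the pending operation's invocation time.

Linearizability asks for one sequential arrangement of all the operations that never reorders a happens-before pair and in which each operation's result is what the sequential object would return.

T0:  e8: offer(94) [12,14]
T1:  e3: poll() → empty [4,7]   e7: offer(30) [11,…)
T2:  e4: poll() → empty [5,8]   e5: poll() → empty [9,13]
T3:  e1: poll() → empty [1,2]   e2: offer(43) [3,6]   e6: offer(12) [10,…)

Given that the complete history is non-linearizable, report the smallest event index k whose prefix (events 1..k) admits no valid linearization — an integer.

13

events 1..12 are linearizable; a witness order is e1, e3, e4, e2:
1. e1 poll() → empty, leaving queue <>
2. e3 poll() → empty, leaving queue <>
3. e4 poll() → empty, leaving queue <>
4. e2 offer(43), leaving queue <43>
once event 13 joins (e5's response, time 13), exhaustive search finds no witness
every completion of the 3 pending operations (e6, e7, e8) was checked; none linearizes
sample order e1, e2, e3, e4, e5 (pending dropped) stalls at step 3 — e3 poll() → empty has no legal effect
sample order e1, e2, e4, e3, e5 (pending dropped) stalls at step 3 — e4 poll() → empty has no legal effect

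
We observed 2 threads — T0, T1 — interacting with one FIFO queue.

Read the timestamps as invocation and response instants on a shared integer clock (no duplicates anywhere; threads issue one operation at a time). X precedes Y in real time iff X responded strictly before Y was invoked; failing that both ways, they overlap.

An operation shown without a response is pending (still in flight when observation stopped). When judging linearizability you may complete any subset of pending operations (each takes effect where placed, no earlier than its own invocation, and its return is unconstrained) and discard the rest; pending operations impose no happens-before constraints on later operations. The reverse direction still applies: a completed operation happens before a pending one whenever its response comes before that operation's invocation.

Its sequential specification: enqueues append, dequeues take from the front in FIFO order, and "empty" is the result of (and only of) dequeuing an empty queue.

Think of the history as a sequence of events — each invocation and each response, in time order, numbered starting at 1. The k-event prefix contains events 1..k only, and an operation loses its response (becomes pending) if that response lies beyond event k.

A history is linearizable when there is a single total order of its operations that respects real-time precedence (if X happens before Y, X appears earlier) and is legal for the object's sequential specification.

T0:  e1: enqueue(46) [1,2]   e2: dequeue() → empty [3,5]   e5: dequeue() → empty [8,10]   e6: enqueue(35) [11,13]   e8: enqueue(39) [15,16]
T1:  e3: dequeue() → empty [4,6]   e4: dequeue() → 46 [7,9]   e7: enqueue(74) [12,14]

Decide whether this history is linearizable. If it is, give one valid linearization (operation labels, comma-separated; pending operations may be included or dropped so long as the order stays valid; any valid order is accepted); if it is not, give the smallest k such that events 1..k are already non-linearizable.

not linearizable — minimal violating prefix: 6 events

the violation lands at event 6, e3's response at time 6: events 1..5 linearize, events 1..6 do not
all 2 real-time-respecting orders fail — 3 completed FIFO queue operations, no legal replay
one such order, e1, e2, e3, breaks at step 2 where e2 dequeue() → empty is illegal
one such order, e1, e3, e2, breaks at step 2 where e3 dequeue() → empty is illegal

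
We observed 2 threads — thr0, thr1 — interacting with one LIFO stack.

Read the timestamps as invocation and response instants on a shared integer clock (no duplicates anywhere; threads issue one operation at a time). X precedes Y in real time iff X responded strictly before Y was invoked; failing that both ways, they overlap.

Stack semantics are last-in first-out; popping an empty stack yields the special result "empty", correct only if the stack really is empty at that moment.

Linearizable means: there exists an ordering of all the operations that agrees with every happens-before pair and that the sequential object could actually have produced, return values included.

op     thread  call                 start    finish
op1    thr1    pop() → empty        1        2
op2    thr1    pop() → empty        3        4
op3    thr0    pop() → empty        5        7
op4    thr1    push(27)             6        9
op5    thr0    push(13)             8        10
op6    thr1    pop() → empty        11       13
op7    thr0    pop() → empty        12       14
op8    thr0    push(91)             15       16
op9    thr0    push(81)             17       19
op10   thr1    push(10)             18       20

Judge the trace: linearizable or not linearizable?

not linearizable

prefix check: 1..12 passes, 1..13 fails once op6's time-13 response joins
3 orders of the 6 completed LIFO stack ops respect real time; none is legal
every completion of the 1 pending operation (op7) was checked; none linearizes
sample order op1, op2, op3, op4, op5, op6 (pending dropped) stalls at step 6 — op6 pop() → empty has no legal effect
sample order op1, op2, op3, op5, op4, op6 (pending dropped) stalls at step 6 — op6 pop() → empty has no legal effect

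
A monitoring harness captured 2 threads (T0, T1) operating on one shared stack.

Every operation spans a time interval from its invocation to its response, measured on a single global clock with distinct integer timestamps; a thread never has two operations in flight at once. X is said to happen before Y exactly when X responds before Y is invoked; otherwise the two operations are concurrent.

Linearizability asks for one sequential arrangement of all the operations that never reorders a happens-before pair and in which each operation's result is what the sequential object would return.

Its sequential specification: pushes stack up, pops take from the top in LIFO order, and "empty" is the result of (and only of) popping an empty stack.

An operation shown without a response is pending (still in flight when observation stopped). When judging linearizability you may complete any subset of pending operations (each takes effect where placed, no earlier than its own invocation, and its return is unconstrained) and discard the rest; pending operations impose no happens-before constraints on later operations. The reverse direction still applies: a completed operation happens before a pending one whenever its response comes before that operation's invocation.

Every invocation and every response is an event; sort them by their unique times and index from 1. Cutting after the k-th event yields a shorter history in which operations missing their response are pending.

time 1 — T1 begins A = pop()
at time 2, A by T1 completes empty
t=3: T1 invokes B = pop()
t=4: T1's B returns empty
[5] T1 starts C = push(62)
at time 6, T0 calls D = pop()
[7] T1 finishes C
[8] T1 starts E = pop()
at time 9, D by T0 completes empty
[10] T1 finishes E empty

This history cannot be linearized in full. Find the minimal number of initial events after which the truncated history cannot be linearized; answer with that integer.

events 1..9 are still linearizable — one witness is A, B, C, E, D:
step 1: A pop() → empty — stack <>
step 2: B pop() → empty — stack <>
step 3: C push(62) — stack <62>
step 4: E pop() (pending, included) — stack <>
step 5: D pop() → empty — stack <>
event 10 — E's response, time 10 — after it, nothing linearizes
e.g. A, B, C, D, E: illegal at step 4, since D pop() → empty cannot apply there
e.g. A, B, C, E, D: illegal at step 4, since E pop() → empty cannot apply there

10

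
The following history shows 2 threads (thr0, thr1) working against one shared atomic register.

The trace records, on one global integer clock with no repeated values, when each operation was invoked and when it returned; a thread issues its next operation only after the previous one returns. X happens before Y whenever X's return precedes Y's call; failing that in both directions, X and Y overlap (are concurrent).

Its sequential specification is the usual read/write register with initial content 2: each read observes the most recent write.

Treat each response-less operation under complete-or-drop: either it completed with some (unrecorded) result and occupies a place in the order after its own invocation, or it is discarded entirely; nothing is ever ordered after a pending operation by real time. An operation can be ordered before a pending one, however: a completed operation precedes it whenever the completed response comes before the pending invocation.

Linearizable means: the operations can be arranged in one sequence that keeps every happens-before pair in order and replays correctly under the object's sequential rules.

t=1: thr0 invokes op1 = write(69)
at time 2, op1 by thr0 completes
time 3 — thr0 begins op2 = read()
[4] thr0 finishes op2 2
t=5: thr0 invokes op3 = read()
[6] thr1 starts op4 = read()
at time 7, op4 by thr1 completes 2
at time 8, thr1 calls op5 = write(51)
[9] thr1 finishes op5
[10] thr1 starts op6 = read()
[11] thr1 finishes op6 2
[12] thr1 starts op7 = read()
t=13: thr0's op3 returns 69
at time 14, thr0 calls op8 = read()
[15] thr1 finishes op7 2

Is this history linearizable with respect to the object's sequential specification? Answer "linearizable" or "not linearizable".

not linearizable

events 1..3 are fine; event 4 — the response of op2 at time 4 — makes the prefix non-linearizable
exhaustive check: the 2 completed atomic register ops admit one real-time order; illegal
sample order op1, op2 stalls at step 2 — op2 read() → 2 has no legal effect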